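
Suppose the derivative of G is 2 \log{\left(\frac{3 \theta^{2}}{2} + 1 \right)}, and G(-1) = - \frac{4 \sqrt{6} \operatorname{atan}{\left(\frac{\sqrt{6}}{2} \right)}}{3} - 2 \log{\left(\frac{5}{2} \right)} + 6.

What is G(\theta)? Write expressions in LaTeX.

G(\theta) = 2 \theta \log{\left(\frac{3 \theta^{2}}{2} + 1 \right)} - 4 \theta + \frac{4 \sqrt{6} \operatorname{atan}{\left(\frac{\sqrt{6} \theta}{2} \right)}}{3} + 2

A candidate passes only if d/d\theta[G] lands on the given G'(\theta) exactly.
A general antiderivative is 2 \theta \log{\left(\frac{3 \theta^{2}}{2} + 1 \right)} - 4 \theta + \frac{4 \sqrt{6} \operatorname{atan}{\left(\frac{\sqrt{6} \theta}{2} \right)}}{3} + C.
The condition gives C = - \frac{4 \sqrt{6} \operatorname{atan}{\left(\frac{\sqrt{6}}{2} \right)}}{3} - 2 \log{\left(\frac{5}{2} \right)} + 6 - (- \frac{4 \sqrt{6} \operatorname{atan}{\left(\frac{\sqrt{6}}{2} \right)}}{3} - 2 \log{\left(\frac{5}{2} \right)} + 4) = 2.
So G(\theta) = 2 \theta \log{\left(\frac{3 \theta^{2}}{2} + 1 \right)} - 4 \theta + \frac{4 \sqrt{6} \operatorname{atan}{\left(\frac{\sqrt{6} \theta}{2} \right)}}{3} + 2.
Check: d/d\theta[2 \theta \log{\left(\frac{3 \theta^{2}}{2} + 1 \right)} - 4 \theta + \frac{4 \sqrt{6} \operatorname{atan}{\left(\frac{\sqrt{6} \theta}{2} \right)}}{3} + 2] = 2 \log{\left(\frac{3 \theta^{2}}{2} + 1 \right)} = G'(\theta).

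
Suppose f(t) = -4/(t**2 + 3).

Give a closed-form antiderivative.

Whatever form F(t) takes, F'(t) = f(t) is non-negotiable.
Check: d/dt[-4*sqrt(3)*atan(sqrt(3)*t/3)/3] = -4/(t**2 + 3) = f(t).

An antiderivative is F(t) = -4*sqrt(3)*atan(sqrt(3)*t/3)/3.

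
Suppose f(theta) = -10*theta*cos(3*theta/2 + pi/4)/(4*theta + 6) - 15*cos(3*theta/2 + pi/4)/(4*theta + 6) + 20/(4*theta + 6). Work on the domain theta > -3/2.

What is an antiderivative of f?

An antiderivative is F(theta) = 5*log(2*theta + 3) - 5*sin(3*theta/2 + pi/4)/3.

The integrand splits into summands that can be handled one at a time.
Check: d/dtheta[5*log(2*theta + 3) - 5*sin(3*theta/2 + pi/4)/3] = (-10*theta*cos(3*theta/2 + pi/4) - 15*cos(3*theta/2 + pi/4) + 20)/(4*theta + 6), which equals f(theta).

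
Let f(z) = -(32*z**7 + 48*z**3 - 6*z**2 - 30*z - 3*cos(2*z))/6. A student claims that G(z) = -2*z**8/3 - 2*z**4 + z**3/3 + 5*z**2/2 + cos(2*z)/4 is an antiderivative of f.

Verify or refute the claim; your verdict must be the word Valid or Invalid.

d/dz[G] = -16*z**7/3 - 8*z**3 + z**2 + 5*z - sin(2*z)/2
d/dz[G] - f(z) = -sin(2*z)/2 - cos(2*z)/2 != 0.

Invalid: d/dz[G] - f = -sin(2*z)/2 - cos(2*z)/2, which is not 0.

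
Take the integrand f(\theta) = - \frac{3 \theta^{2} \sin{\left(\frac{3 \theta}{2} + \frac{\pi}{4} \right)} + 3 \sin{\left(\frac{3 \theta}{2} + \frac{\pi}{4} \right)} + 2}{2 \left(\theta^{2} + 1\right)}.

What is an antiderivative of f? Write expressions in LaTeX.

An antiderivative is F(\theta) = \cos{\left(\frac{3 \theta}{2} + \frac{\pi}{4} \right)} - \operatorname{atan}{\left(\theta \right)}.

For F(\theta) to be correct the identity F'(\theta) - f(\theta) = 0 must hold.
Check: d/d\theta[\cos{\left(\frac{3 \theta}{2} + \frac{\pi}{4} \right)} - \operatorname{atan}{\left(\theta \right)}] = \frac{- 3 \theta^{2} \sin{\left(\frac{3 \theta}{2} + \frac{\pi}{4} \right)} - 3 \sin{\left(\frac{3 \theta}{2} + \frac{\pi}{4} \right)} - 2}{2 \theta^{2} + 2}, which equals f(\theta).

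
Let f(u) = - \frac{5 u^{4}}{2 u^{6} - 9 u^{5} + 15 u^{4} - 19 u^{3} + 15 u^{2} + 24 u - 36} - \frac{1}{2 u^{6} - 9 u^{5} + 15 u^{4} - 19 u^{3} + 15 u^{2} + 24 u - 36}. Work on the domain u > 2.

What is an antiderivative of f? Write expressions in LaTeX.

An antiderivative is F(u) = \frac{10540 u \log{\left(u - 2 \right)} - 11788 u \log{\left(u - \frac{3}{2} \right)} + 98 u \log{\left(u + 1 \right)} + 575 u \log{\left(u^{2} + 3 \right)} + 230 \sqrt{3} u \operatorname{atan}{\left(\frac{\sqrt{3} u}{3} \right)} - 21080 \log{\left(u - 2 \right)} + 23576 \log{\left(u - \frac{3}{2} \right)} - 196 \log{\left(u + 1 \right)} - 1150 \log{\left(u^{2} + 3 \right)} - 460 \sqrt{3} \operatorname{atan}{\left(\frac{\sqrt{3} u}{3} \right)} + 11340}{2940 u - 5880}.

The denominator factors as \left(u - 2\right)^{2} \left(u + 1\right) \left(2 u - 3\right) \left(u^{2} + 3\right); partial fractions split f into directly integrable pieces: \frac{23 \left(5 u + 3\right)}{294 \left(u^{2} + 3\right)} - \frac{842}{105 \left(2 u - 3\right)} + \frac{1}{30 \left(u + 1\right)} + \frac{527}{147 \left(u - 2\right)} - \frac{27}{7 \left(u - 2\right)^{2}}.
Check: d/du[\frac{10540 u \log{\left(u - 2 \right)} - 11788 u \log{\left(u - \frac{3}{2} \right)} + 98 u \log{\left(u + 1 \right)} + 575 u \log{\left(u^{2} + 3 \right)} + 230 \sqrt{3} u \operatorname{atan}{\left(\frac{\sqrt{3} u}{3} \right)} - 21080 \log{\left(u - 2 \right)} + 23576 \log{\left(u - \frac{3}{2} \right)} - 196 \log{\left(u + 1 \right)} - 1150 \log{\left(u^{2} + 3 \right)} - 460 \sqrt{3} \operatorname{atan}{\left(\frac{\sqrt{3} u}{3} \right)} + 11340}{2940 u - 5880}] = \frac{- 5 u^{4} - 1}{2 u^{6} - 9 u^{5} + 15 u^{4} - 19 u^{3} + 15 u^{2} + 24 u - 36}, which equals f(u).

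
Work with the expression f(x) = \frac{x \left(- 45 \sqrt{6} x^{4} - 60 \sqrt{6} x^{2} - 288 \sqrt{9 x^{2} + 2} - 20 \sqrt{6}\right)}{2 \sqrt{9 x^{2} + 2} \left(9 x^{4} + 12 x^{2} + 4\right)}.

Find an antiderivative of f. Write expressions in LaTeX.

Whatever form F(x) takes, F'(x) = f(x) is non-negotiable.
Check: d/dx[\frac{- 5 \sqrt{6} \left(3 x^{2} + 2\right) \sqrt{9 x^{2} + 2} + 432}{18 \left(3 x^{2} + 2\right)}] = \frac{- 45 \sqrt{6} x^{5} - 60 \sqrt{6} x^{3} - 288 x \sqrt{9 x^{2} + 2} - 20 \sqrt{6} x}{18 x^{4} \sqrt{9 x^{2} + 2} + 24 x^{2} \sqrt{9 x^{2} + 2} + 8 \sqrt{9 x^{2} + 2}}, which equals f(x).

An antiderivative is F(x) = \frac{- 5 \sqrt{6} \left(3 x^{2} + 2\right) \sqrt{9 x^{2} + 2} + 432}{18 \left(3 x^{2} + 2\right)}.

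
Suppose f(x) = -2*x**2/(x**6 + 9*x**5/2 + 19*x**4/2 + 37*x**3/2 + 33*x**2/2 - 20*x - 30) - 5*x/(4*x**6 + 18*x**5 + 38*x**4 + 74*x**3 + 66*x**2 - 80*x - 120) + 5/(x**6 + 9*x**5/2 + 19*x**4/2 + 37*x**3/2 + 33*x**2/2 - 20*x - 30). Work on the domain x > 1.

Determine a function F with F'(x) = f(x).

The denominator factors as 2*(x - 1)*(x + 2)**2*(2*x + 3)*(x**2 + 5); partial fractions split f into directly integrable pieces: 5*(643*x + 181)/(28188*(x**2 + 5)) - 152/(145*(2*x + 3)) + 193/(486*(x + 2)) - 1/(27*(x + 2)**2) + 7/(540*(x - 1)).
Check: d/dx[7*log(x - 1)/540 - 76*log(x + 3/2)/145 + 193*log(x + 2)/486 + 3215*log(x**2 + 5)/56376 + 181*sqrt(5)*atan(sqrt(5)*x/5)/28188 + 1/(27*x + 54)] = (-8*x**2 - 5*x + 20)/(4*x**6 + 18*x**5 + 38*x**4 + 74*x**3 + 66*x**2 - 80*x - 120), which equals f(x).

An antiderivative is F(x) = 7*log(x - 1)/540 - 76*log(x + 3/2)/145 + 193*log(x + 2)/486 + 3215*log(x**2 + 5)/56376 + 181*sqrt(5)*atan(sqrt(5)*x/5)/28188 + 1/(27*x + 54).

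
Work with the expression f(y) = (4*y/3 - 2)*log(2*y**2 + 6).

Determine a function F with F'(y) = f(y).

Recover f(y) by differentiating a candidate F(y); any mismatch rules it out.
Check: d/dy[2*y**2*log(y**2 + 3)/3 - 2*y**2/3 + 2*y**2*log(2)/3 - 2*y*log(y**2 + 3) - 2*y*log(2) + 4*y + 2*log(y**2 + 3) - 4*sqrt(3)*atan(sqrt(3)*y/3)] = 4*y*log(y**2 + 3)/3 + 4*y*log(2)/3 - 2*log(y**2 + 3) - 2*log(2), which equals f(y).

An antiderivative is F(y) = 2*y**2*log(y**2 + 3)/3 - 2*y**2/3 + 2*y**2*log(2)/3 - 2*y*log(y**2 + 3) - 2*y*log(2) + 4*y + 2*log(y**2 + 3) - 4*sqrt(3)*atan(sqrt(3)*y/3).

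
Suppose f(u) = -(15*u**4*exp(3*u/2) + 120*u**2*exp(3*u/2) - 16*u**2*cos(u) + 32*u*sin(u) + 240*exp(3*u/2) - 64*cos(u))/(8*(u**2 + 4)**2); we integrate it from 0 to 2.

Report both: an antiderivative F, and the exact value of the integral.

Recover f(u) by differentiating a candidate F(u); any mismatch rules it out.
F(u) = (-5*(u**2 + 4)*exp(3*u/2) + 8*sin(u))/(4*(u**2 + 4)) is an antiderivative of f.
Check: d/du[(-5*(u**2 + 4)*exp(3*u/2) + 8*sin(u))/(4*(u**2 + 4))] = (-15*u**4*exp(3*u/2) - 120*u**2*exp(3*u/2) + 16*u**2*cos(u) - 32*u*sin(u) - 240*exp(3*u/2) + 64*cos(u))/(8*u**4 + 64*u**2 + 128), which equals f(u).
F(2) = -5*exp(3)/4 + sin(2)/4; F(0) = -5/4.
Integral = F(2) - F(0) = -5*exp(3)/4 + sin(2)/4 + 5/4.

Antiderivative: F(u) = (-5*(u**2 + 4)*exp(3*u/2) + 8*sin(u))/(4*(u**2 + 4)); value = -5*exp(3)/4 + sin(2)/4 + 5/4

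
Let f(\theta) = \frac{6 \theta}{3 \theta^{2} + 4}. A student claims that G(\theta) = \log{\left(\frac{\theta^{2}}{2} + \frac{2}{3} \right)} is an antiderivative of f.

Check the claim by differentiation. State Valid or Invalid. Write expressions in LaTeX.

d/d\theta[G] = \frac{6 \theta}{3 \theta^{2} + 4}
This equals f(\theta) exactly, so the claim holds.

Valid - differentiating G returns exactly f.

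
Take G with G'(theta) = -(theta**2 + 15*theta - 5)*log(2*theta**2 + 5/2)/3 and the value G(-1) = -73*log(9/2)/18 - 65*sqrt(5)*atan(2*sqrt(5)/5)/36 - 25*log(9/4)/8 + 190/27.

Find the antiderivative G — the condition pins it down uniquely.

Any candidate G(theta) must reproduce the stated G'(theta) exactly.
A general antiderivative is 2*theta**3/27 + 5*theta**2/2 - 65*theta/18 + (-theta**3/9 - 5*theta**2/2 + 5*theta/3)*log(2*theta**2 + 5/2) - 25*log(theta**2 + 5/4)/8 + 65*sqrt(5)*atan(2*sqrt(5)*theta/5)/36 + C.
The condition gives C = -73*log(9/2)/18 - 65*sqrt(5)*atan(2*sqrt(5)/5)/36 - 25*log(9/4)/8 + 190/27 - (-73*log(9/2)/18 - 65*sqrt(5)*atan(2*sqrt(5)/5)/36 - 25*log(9/4)/8 + 163/27) = 1.
So G(theta) = (-24*theta**3*log(2*theta**2 + 5/2) + 16*theta**3 - 540*theta**2*log(2*theta**2 + 5/2) + 540*theta**2 + 360*theta*log(2*theta**2 + 5/2) - 780*theta - 675*log(theta**2 + 5/4) + 390*sqrt(5)*atan(2*sqrt(5)*theta/5) + 216)/216.
Check: d/dtheta[(-24*theta**3*log(2*theta**2 + 5/2) + 16*theta**3 - 540*theta**2*log(2*theta**2 + 5/2) + 540*theta**2 + 360*theta*log(2*theta**2 + 5/2) - 780*theta - 675*log(theta**2 + 5/4) + 390*sqrt(5)*atan(2*sqrt(5)*theta/5) + 216)/216] = -theta**2*log(2*theta**2 + 5/2)/3 - 5*theta*log(2*theta**2 + 5/2) + 5*log(2*theta**2 + 5/2)/3, which equals G'(theta).

G(theta) = (-24*theta**3*log(2*theta**2 + 5/2) + 16*theta**3 - 540*theta**2*log(2*theta**2 + 5/2) + 540*theta**2 + 360*theta*log(2*theta**2 + 5/2) - 780*theta - 675*log(theta**2 + 5/4) + 390*sqrt(5)*atan(2*sqrt(5)*theta/5) + 216)/216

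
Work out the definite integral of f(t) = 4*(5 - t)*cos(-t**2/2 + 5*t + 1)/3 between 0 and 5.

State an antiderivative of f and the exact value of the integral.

Antiderivative: F(t) = 4*sin(-t**2/2 + 5*t + 1)/3; value = -4*sin(1)/3 + 4*sin(27/2)/3

The substitution u = -t**2/2 + 5*t + 1 works: f is exactly (dF/du)*(du/dt) for that inner function.
F(t) = 4*sin(-t**2/2 + 5*t + 1)/3 is an antiderivative of f.
Check: d/dt[4*sin(-t**2/2 + 5*t + 1)/3] = -4*t*cos(-t**2/2 + 5*t + 1)/3 + 20*cos(-t**2/2 + 5*t + 1)/3, which equals f(t).
F(5) = 4*sin(27/2)/3; F(0) = 4*sin(1)/3.
Integral = F(5) - F(0) = -4*sin(1)/3 + 4*sin(27/2)/3.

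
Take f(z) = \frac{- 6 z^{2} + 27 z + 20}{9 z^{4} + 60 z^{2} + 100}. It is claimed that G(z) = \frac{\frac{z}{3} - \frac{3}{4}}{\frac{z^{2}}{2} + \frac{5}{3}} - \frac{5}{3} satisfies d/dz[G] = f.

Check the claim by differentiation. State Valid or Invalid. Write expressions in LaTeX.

d/dz[G] = \frac{- 6 z^{2} + 27 z + 20}{9 z^{4} + 60 z^{2} + 100}
This equals f(z) exactly, so the claim holds.

Valid - differentiating G returns exactly f.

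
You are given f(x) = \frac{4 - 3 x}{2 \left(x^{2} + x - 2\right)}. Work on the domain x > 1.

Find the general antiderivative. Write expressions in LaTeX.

F(x) = \frac{\log{\left(x - 1 \right)}}{6} - \frac{5 \log{\left(x + 2 \right)}}{3} + C

Factor the denominator (2 \left(x - 1\right) \left(x + 2\right)) and decompose: f = - \frac{5}{3 \left(x + 2\right)} + \frac{1}{6 \left(x - 1\right)}; each piece integrates to a log, atan, or power term.
Check: d/dx[\frac{\log{\left(x - 1 \right)}}{6} - \frac{5 \log{\left(x + 2 \right)}}{3}] = \frac{4 - 3 x}{2 x^{2} + 2 x - 4}, which equals f(x).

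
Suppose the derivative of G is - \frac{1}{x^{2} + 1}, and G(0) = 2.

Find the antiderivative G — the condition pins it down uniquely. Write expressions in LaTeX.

G(x) = 2 - \operatorname{atan}{\left(x \right)}

A candidate passes only if d/dx[G] lands on the given G'(x) exactly.
A general antiderivative is - \operatorname{atan}{\left(x \right)} + C.
The condition gives C = 2 - (0) = 2.
So G(x) = 2 - \operatorname{atan}{\left(x \right)}.
Check: d/dx[2 - \operatorname{atan}{\left(x \right)}] = - \frac{1}{x^{2} + 1} = G'(x).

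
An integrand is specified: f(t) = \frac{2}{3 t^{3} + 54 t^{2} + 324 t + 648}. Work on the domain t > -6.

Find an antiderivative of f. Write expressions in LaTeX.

An antiderivative is F(t) = - \frac{1}{3 t^{2} + 36 t + 108}.

A first test for any F(t): its t-derivative must equal f(t) identically.
Check: d/dt[- \frac{1}{3 t^{2} + 36 t + 108}] = \frac{2}{3 t^{3} + 54 t^{2} + 324 t + 648} = f(t).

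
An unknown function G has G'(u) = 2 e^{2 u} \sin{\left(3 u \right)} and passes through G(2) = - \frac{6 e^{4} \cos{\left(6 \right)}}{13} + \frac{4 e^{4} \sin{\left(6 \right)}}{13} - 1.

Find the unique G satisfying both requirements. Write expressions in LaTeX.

G(u) = \frac{4 e^{2 u} \sin{\left(3 u \right)} - 6 e^{2 u} \cos{\left(3 u \right)} - 13}{13}

A candidate passes only if d/du[G] lands on the given G'(u) exactly.
A general antiderivative is \frac{4 e^{2 u} \sin{\left(3 u \right)}}{13} - \frac{6 e^{2 u} \cos{\left(3 u \right)}}{13} + C.
The condition gives C = - \frac{6 e^{4} \cos{\left(6 \right)}}{13} + \frac{4 e^{4} \sin{\left(6 \right)}}{13} - 1 - (- \frac{6 e^{4} \cos{\left(6 \right)}}{13} + \frac{4 e^{4} \sin{\left(6 \right)}}{13}) = -1.
So G(u) = \frac{4 e^{2 u} \sin{\left(3 u \right)} - 6 e^{2 u} \cos{\left(3 u \right)} - 13}{13}.
Check: d/du[\frac{4 e^{2 u} \sin{\left(3 u \right)} - 6 e^{2 u} \cos{\left(3 u \right)} - 13}{13}] = 2 e^{2 u} \sin{\left(3 u \right)} = G'(u).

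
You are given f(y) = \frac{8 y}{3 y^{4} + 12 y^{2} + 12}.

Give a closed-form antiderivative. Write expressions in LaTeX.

f matches the chain-rule pattern g'(h)*h' with inner function h(y) = \frac{3 y^{2}}{2} + 3; substituting u = h(y) collapses the integral.
Check: d/dy[- \frac{4}{3 \left(y^{2} + 2\right)}] = \frac{8 y}{3 y^{4} + 12 y^{2} + 12} = f(y).

An antiderivative is F(y) = - \frac{4}{3 \left(y^{2} + 2\right)}.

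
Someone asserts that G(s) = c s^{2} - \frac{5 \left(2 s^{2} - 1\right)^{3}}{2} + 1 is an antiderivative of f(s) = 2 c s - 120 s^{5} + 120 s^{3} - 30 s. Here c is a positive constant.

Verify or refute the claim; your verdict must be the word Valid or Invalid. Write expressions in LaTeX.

Valid - differentiating G returns exactly f.

d/ds[G] = 2 c s - 120 s^{5} + 120 s^{3} - 30 s
This equals f(s) exactly, so the claim holds.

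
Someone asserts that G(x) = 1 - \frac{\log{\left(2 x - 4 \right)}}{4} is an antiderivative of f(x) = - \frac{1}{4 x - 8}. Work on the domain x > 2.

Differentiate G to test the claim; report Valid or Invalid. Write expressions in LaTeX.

d/dx[G] = - \frac{1}{4 x - 8}
This equals f(x) exactly, so the claim holds.

Valid. The derivative of G reproduces f.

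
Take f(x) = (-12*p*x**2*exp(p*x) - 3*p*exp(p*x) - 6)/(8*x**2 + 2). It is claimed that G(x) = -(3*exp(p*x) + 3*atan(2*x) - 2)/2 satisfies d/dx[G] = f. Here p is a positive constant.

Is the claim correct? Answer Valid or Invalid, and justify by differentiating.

d/dx[G] = (-12*p*x**2*exp(p*x) - 3*p*exp(p*x) - 6)/(8*x**2 + 2)
This equals f(x) exactly, so the claim holds.

Valid - the claim checks out under differentiation.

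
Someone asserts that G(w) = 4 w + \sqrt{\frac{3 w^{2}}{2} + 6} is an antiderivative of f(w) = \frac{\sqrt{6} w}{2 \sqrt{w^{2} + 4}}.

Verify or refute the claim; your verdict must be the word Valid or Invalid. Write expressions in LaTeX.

Invalid: d/dw[G] - f = 4, which is not 0.

d/dw[G] = \frac{\sqrt{6} w + 8 \sqrt{w^{2} + 4}}{2 \sqrt{w^{2} + 4}}
d/dw[G] - f(w) = 4 != 0.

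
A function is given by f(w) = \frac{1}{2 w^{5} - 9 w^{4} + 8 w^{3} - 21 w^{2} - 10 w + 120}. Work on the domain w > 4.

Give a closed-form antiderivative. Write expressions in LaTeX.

The denominator factors as \left(w - 4\right) \left(w - 2\right) \left(2 w + 3\right) \left(w^{2} + 5\right); partial fractions split f into directly integrable pieces: \frac{4 w + 23}{1827 \left(w^{2} + 5\right)} + \frac{16}{2233 \left(2 w + 3\right)} - \frac{1}{126 \left(w - 2\right)} + \frac{1}{462 \left(w - 4\right)}.
Check: d/dw[\frac{435 \log{\left(w - 4 \right)} - 1595 \log{\left(w - 2 \right)} + 720 \log{\left(w + \frac{3}{2} \right)} + 220 \log{\left(w^{2} + 5 \right)} + 506 \sqrt{5} \operatorname{atan}{\left(\frac{\sqrt{5} w}{5} \right)}}{200970}] = \frac{1}{2 w^{5} - 9 w^{4} + 8 w^{3} - 21 w^{2} - 10 w + 120} = f(w).

An antiderivative is F(w) = \frac{435 \log{\left(w - 4 \right)} - 1595 \log{\left(w - 2 \right)} + 720 \log{\left(w + \frac{3}{2} \right)} + 220 \log{\left(w^{2} + 5 \right)} + 506 \sqrt{5} \operatorname{atan}{\left(\frac{\sqrt{5} w}{5} \right)}}{200970}.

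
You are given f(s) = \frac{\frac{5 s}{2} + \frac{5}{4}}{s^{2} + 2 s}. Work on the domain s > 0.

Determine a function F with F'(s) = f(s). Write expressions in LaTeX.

The denominator factors as 4 s \left(s + 2\right); partial fractions split f into directly integrable pieces: \frac{15}{8 \left(s + 2\right)} + \frac{5}{8 s}.
Check: d/ds[\frac{5 \log{\left(s \right)}}{8} + \frac{15 \log{\left(s + 2 \right)}}{8}] = \frac{10 s + 5}{4 s^{2} + 8 s}, which equals f(s).

An antiderivative is F(s) = \frac{5 \log{\left(s \right)}}{8} + \frac{15 \log{\left(s + 2 \right)}}{8}.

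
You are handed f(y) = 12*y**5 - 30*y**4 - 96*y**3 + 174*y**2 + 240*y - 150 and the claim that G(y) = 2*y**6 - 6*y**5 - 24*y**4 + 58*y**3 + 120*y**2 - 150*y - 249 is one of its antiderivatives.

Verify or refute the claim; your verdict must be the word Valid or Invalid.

d/dy[G] = 12*y**5 - 30*y**4 - 96*y**3 + 174*y**2 + 240*y - 150
This equals f(y) exactly, so the claim holds.

Valid: G'(y) = f(y).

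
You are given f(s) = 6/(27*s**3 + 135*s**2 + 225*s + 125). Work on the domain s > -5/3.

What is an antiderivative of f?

An antiderivative is F(s) = -1/(3*s + 5)**2.

For F(s) to be correct the identity F'(s) - f(s) = 0 must hold.
Check: d/ds[-1/(3*s + 5)**2] = 6/(27*s**3 + 135*s**2 + 225*s + 125) = f(s).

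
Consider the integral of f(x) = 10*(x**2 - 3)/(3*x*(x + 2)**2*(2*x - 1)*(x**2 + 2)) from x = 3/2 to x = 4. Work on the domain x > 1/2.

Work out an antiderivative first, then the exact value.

Antiderivative: F(x) = (675*x*log(x) - 352*x*log(x - 1/2) - 73*x*log(x + 2) - 125*x*log(x**2 + 2) + 1350*log(x) - 704*log(x - 1/2) - 146*log(x + 2) - 250*log(x**2 + 2) - 30)/(540*x + 1080); value = -25*log(18)/108 - 31*log(7/2)/60 - 5*log(3/2)/4 - 73*log(6)/540 + 5/756 + 25*log(17/4)/108 + 5*log(4)/4

The denominator factors as 3*x*(x + 2)**2*(2*x - 1)*(x**2 + 2); partial fractions split f into directly integrable pieces: -25*x/(54*(x**2 + 2)) - 176/(135*(2*x - 1)) - 73/(540*(x + 2)) + 1/(18*(x + 2)**2) + 5/(4*x).
F(x) = (675*x*log(x) - 352*x*log(x - 1/2) - 73*x*log(x + 2) - 125*x*log(x**2 + 2) + 1350*log(x) - 704*log(x - 1/2) - 146*log(x + 2) - 250*log(x**2 + 2) - 30)/(540*x + 1080) is an antiderivative of f.
Check: d/dx[(675*x*log(x) - 352*x*log(x - 1/2) - 73*x*log(x + 2) - 125*x*log(x**2 + 2) + 1350*log(x) - 704*log(x - 1/2) - 146*log(x + 2) - 250*log(x**2 + 2) - 30)/(540*x + 1080)] = (10*x**2 - 30)/(6*x**6 + 21*x**5 + 24*x**4 + 30*x**3 + 24*x**2 - 24*x), which equals f(x).
F(4) = -88*log(7/2)/135 - 25*log(18)/108 - 73*log(6)/540 - 1/108 + 5*log(4)/4; F(3/2) = -25*log(17/4)/108 - 73*log(7/2)/540 - 1/63 + 5*log(3/2)/4.
Integral = F(4) - F(3/2) = -25*log(18)/108 - 31*log(7/2)/60 - 5*log(3/2)/4 - 73*log(6)/540 + 5/756 + 25*log(17/4)/108 + 5*log(4)/4.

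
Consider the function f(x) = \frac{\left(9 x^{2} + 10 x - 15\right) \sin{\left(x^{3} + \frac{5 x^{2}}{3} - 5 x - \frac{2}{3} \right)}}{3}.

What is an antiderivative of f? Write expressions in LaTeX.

An antiderivative is F(x) = - \cos{\left(x^{3} + \frac{5 x^{2}}{3} - 5 x - \frac{2}{3} \right)}.

f matches the chain-rule pattern g'(h)*h' with inner function h(x) = x^{3} + \frac{5 x^{2}}{3} - 5 x - \frac{2}{3}; substituting u = h(x) collapses the integral.
Check: d/dx[- \cos{\left(x^{3} + \frac{5 x^{2}}{3} - 5 x - \frac{2}{3} \right)}] = 3 x^{2} \sin{\left(x^{3} + \frac{5 x^{2}}{3} - 5 x - \frac{2}{3} \right)} + \frac{10 x \sin{\left(x^{3} + \frac{5 x^{2}}{3} - 5 x - \frac{2}{3} \right)}}{3} - 5 \sin{\left(x^{3} + \frac{5 x^{2}}{3} - 5 x - \frac{2}{3} \right)}, which equals f(x).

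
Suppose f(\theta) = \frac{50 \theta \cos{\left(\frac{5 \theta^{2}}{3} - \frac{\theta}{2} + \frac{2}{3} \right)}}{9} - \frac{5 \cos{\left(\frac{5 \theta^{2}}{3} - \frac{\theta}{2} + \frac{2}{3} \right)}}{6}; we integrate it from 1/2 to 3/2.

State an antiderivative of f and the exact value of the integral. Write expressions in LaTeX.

f matches the chain-rule pattern g'(h)*h' with inner function h(\theta) = \frac{5 \theta^{2}}{3} - \frac{\theta}{2} + \frac{2}{3}; substituting u = h(\theta) collapses the integral.
F(\theta) = \frac{5 \sin{\left(\frac{5 \theta^{2}}{3} - \frac{\theta}{2} + \frac{2}{3} \right)}}{3} is an antiderivative of f.
Check: d/d\theta[\frac{5 \sin{\left(\frac{5 \theta^{2}}{3} - \frac{\theta}{2} + \frac{2}{3} \right)}}{3}] = \frac{50 \theta \cos{\left(\frac{5 \theta^{2}}{3} - \frac{\theta}{2} + \frac{2}{3} \right)}}{9} - \frac{5 \cos{\left(\frac{5 \theta^{2}}{3} - \frac{\theta}{2} + \frac{2}{3} \right)}}{6} = f(\theta).
F(3/2) = \frac{5 \sin{\left(\frac{11}{3} \right)}}{3}; F(1/2) = \frac{5 \sin{\left(\frac{5}{6} \right)}}{3}.
Integral = F(3/2) - F(1/2) = - \frac{5 \sin{\left(\frac{5}{6} \right)}}{3} + \frac{5 \sin{\left(\frac{11}{3} \right)}}{3}.

Antiderivative: F(\theta) = \frac{5 \sin{\left(\frac{5 \theta^{2}}{3} - \frac{\theta}{2} + \frac{2}{3} \right)}}{3}; value = - \frac{5 \sin{\left(\frac{5}{6} \right)}}{3} + \frac{5 \sin{\left(\frac{11}{3} \right)}}{3}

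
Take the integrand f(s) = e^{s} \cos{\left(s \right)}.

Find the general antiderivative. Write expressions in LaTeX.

Whatever form F(s) takes, F'(s) = f(s) is non-negotiable.
Check: d/ds[\frac{\left(\sin{\left(s \right)} + \cos{\left(s \right)}\right) e^{s}}{2}] = e^{s} \cos{\left(s \right)} = f(s).

F(s) = \frac{\left(\sin{\left(s \right)} + \cos{\left(s \right)}\right) e^{s}}{2} + C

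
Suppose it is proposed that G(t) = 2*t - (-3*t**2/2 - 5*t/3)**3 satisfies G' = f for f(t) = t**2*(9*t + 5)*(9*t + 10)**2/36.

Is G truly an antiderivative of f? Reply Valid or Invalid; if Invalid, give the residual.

Invalid: d/dt[G] - f = 2, which is not 0.

d/dt[G] = 81*t**5/4 + 225*t**4/4 + 50*t**3 + 125*t**2/9 + 2
d/dt[G] - f(t) = 2 != 0.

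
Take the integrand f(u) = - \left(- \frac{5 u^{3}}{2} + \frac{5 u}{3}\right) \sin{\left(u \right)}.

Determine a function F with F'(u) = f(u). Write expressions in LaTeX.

An antiderivative is F(u) = - \frac{5 u^{3} \cos{\left(u \right)}}{2} + \frac{15 u^{2} \sin{\left(u \right)}}{2} + \frac{50 u \cos{\left(u \right)}}{3} - \frac{50 \sin{\left(u \right)}}{3}.

Differentiate the proposed F(u) back; it has to land on f(u) exactly.
Check: d/du[- \frac{5 u^{3} \cos{\left(u \right)}}{2} + \frac{15 u^{2} \sin{\left(u \right)}}{2} + \frac{50 u \cos{\left(u \right)}}{3} - \frac{50 \sin{\left(u \right)}}{3}] = \frac{5 u^{3} \sin{\left(u \right)}}{2} - \frac{5 u \sin{\left(u \right)}}{3}, which equals f(u).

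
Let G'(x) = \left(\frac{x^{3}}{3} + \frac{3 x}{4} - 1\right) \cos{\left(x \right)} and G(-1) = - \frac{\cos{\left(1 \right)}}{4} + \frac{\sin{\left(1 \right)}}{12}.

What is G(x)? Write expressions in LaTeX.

Differentiate the proposed G(x) back; it has to land on the given G'(x).
A general antiderivative is \frac{x^{3} \sin{\left(x \right)}}{3} + x^{2} \cos{\left(x \right)} - \frac{5 x \sin{\left(x \right)}}{4} - \sin{\left(x \right)} - \frac{5 \cos{\left(x \right)}}{4} + C.
The condition gives C = - \frac{\cos{\left(1 \right)}}{4} + \frac{\sin{\left(1 \right)}}{12} - (- \frac{\cos{\left(1 \right)}}{4} + \frac{\sin{\left(1 \right)}}{12}) = 0.
So G(x) = \frac{4 x^{3} \sin{\left(x \right)} + 12 x^{2} \cos{\left(x \right)} - 15 x \sin{\left(x \right)} - 12 \sin{\left(x \right)} - 15 \cos{\left(x \right)}}{12}.
Check: d/dx[\frac{4 x^{3} \sin{\left(x \right)} + 12 x^{2} \cos{\left(x \right)} - 15 x \sin{\left(x \right)} - 12 \sin{\left(x \right)} - 15 \cos{\left(x \right)}}{12}] = \frac{x^{3} \cos{\left(x \right)}}{3} + \frac{3 x \cos{\left(x \right)}}{4} - \cos{\left(x \right)}, which equals G'(x).

G(x) = \frac{4 x^{3} \sin{\left(x \right)} + 12 x^{2} \cos{\left(x \right)} - 15 x \sin{\left(x \right)} - 12 \sin{\left(x \right)} - 15 \cos{\left(x \right)}}{12}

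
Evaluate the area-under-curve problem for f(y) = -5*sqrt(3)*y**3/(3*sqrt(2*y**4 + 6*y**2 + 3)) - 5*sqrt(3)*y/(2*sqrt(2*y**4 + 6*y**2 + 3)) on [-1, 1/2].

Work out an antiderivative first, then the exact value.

The substitution u = 2*y**4/3 + 2*y**2 + 1 works: f is exactly (dF/du)*(du/dy) for that inner function.
F(y) = -5*sqrt(3)*sqrt(2*y**4 + 6*y**2 + 3)/12 is an antiderivative of f.
Check: d/dy[-5*sqrt(3)*sqrt(2*y**4 + 6*y**2 + 3)/12] = (-10*sqrt(3)*y**3 - 15*sqrt(3)*y)/(6*sqrt(2*y**4 + 6*y**2 + 3)), which equals f(y).
F(1/2) = -5*sqrt(222)/48; F(-1) = -5*sqrt(33)/12.
Integral = F(1/2) - F(-1) = -5*sqrt(222)/48 + 5*sqrt(33)/12.

Antiderivative: F(y) = -5*sqrt(3)*sqrt(2*y**4 + 6*y**2 + 3)/12; value = -5*sqrt(222)/48 + 5*sqrt(33)/12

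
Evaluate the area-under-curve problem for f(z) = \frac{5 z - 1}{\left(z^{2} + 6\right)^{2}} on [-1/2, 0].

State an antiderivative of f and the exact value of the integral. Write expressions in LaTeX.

Check any antiderivative F(z) by computing F'(z) and comparing it with f(z).
F(z) = - \frac{z}{12 z^{2} + 72} - \frac{\sqrt{6} \operatorname{atan}{\left(\frac{\sqrt{6} z}{6} \right)}}{72} - \frac{30}{12 z^{2} + 72} is an antiderivative of f.
Check: d/dz[- \frac{z}{12 z^{2} + 72} - \frac{\sqrt{6} \operatorname{atan}{\left(\frac{\sqrt{6} z}{6} \right)}}{72} - \frac{30}{12 z^{2} + 72}] = \frac{5 z - 1}{z^{4} + 12 z^{2} + 36}, which equals f(z).
F(0) = - \frac{5}{12}; F(-1/2) = - \frac{59}{150} + \frac{\sqrt{6} \operatorname{atan}{\left(\frac{\sqrt{6}}{12} \right)}}{72}.
Integral = F(0) - F(-1/2) = - \frac{7}{300} - \frac{\sqrt{6} \operatorname{atan}{\left(\frac{\sqrt{6}}{12} \right)}}{72}.

Antiderivative: F(z) = - \frac{z}{12 z^{2} + 72} - \frac{\sqrt{6} \operatorname{atan}{\left(\frac{\sqrt{6} z}{6} \right)}}{72} - \frac{30}{12 z^{2} + 72}; value = - \frac{7}{300} - \frac{\sqrt{6} \operatorname{atan}{\left(\frac{\sqrt{6}}{12} \right)}}{72}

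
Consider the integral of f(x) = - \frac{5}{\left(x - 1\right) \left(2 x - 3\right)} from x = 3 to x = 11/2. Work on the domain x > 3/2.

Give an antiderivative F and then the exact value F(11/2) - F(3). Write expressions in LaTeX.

Antiderivative: F(x) = 5 \left(- \log{\left(x - \frac{3}{2} \right)} + \log{\left(x - 1 \right)}\right); value = - 5 \log{\left(4 \right)} - 5 \log{\left(2 \right)} + 5 \log{\left(\frac{3}{2} \right)} + 5 \log{\left(\frac{9}{2} \right)}

Factor the denominator (\left(x - 1\right) \left(2 x - 3\right)) and decompose: f = - \frac{10}{2 x - 3} + \frac{5}{x - 1}; each piece integrates to a log, atan, or power term.
F(x) = 5 \left(- \log{\left(x - \frac{3}{2} \right)} + \log{\left(x - 1 \right)}\right) is an antiderivative of f.
Check: d/dx[5 \left(- \log{\left(x - \frac{3}{2} \right)} + \log{\left(x - 1 \right)}\right)] = - \frac{5}{2 x^{2} - 5 x + 3}, which equals f(x).
F(11/2) = - 5 \log{\left(4 \right)} + 5 \log{\left(\frac{9}{2} \right)}; F(3) = - 5 \log{\left(\frac{3}{2} \right)} + 5 \log{\left(2 \right)}.
Integral = F(11/2) - F(3) = - 5 \log{\left(4 \right)} - 5 \log{\left(2 \right)} + 5 \log{\left(\frac{3}{2} \right)} + 5 \log{\left(\frac{9}{2} \right)}.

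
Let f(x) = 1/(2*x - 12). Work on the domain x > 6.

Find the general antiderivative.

F(x) = log(x/2 - 3)/2 + C

Check any antiderivative F(x) by computing F'(x) and comparing it with f(x).
Check: d/dx[log(x/2 - 3)/2] = 1/(2*x - 12) = f(x).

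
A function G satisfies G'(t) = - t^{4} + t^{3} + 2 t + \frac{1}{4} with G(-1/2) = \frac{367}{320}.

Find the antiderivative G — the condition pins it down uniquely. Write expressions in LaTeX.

G(t) = - \frac{t^{5}}{5} + \frac{t^{4}}{4} + t^{2} + \frac{t}{4} + 1

Integrate term by term and add the pieces.
A general antiderivative is - \frac{t^{5}}{5} + \frac{t^{4}}{4} + t^{2} + \frac{t}{4} + C.
The condition gives C = \frac{367}{320} - (\frac{47}{320}) = 1.
So G(t) = - \frac{t^{5}}{5} + \frac{t^{4}}{4} + t^{2} + \frac{t}{4} + 1.
Check: d/dt[- \frac{t^{5}}{5} + \frac{t^{4}}{4} + t^{2} + \frac{t}{4} + 1] = - t^{4} + t^{3} + 2 t + \frac{1}{4} = G'(t).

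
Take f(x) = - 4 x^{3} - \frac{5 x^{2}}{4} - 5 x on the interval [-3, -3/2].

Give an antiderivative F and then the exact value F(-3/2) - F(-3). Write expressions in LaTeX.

Integrate term by term and add the pieces.
F(x) = \frac{x^{2} \left(- 12 x^{2} - 5 x - 30\right)}{12} is an antiderivative of f.
Check: d/dx[\frac{x^{2} \left(- 12 x^{2} - 5 x - 30\right)}{12}] = - 4 x^{3} - \frac{5 x^{2}}{4} - 5 x = f(x).
F(-3/2) = - \frac{297}{32}; F(-3) = - \frac{369}{4}.
Integral = F(-3/2) - F(-3) = \frac{2655}{32}.

Antiderivative: F(x) = \frac{x^{2} \left(- 12 x^{2} - 5 x - 30\right)}{12}; value = \frac{2655}{32}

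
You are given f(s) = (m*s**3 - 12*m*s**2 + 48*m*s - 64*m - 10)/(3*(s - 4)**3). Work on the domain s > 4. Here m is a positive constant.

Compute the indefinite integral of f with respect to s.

F(s) = m*s/3 + 5/(3*s**2 - 24*s + 48) + C

An antiderivative F(s) passes only if d/ds[F] lands on f(s) exactly.
Check: d/ds[m*s/3 + 5/(3*s**2 - 24*s + 48)] = (m*s**3 - 12*m*s**2 + 48*m*s - 64*m - 10)/(3*s**3 - 36*s**2 + 144*s - 192), which equals f(s).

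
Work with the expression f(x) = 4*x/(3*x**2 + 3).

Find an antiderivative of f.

An antiderivative is F(x) = 2*log(x**2 + 1)/3.

The substitution u = x**2 + 1 works: f is exactly (dF/du)*(du/dx) for that inner function.
Check: d/dx[2*log(x**2 + 1)/3] = 4*x/(3*x**2 + 3) = f(x).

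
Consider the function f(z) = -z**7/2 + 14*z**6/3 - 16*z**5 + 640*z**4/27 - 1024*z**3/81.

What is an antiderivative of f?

f matches the chain-rule pattern g'(h)*h' with inner function h(z) = z**2/2 - 4*z/3; substituting u = h(z) collapses the integral.
Check: d/dz[-z**4*(3*z - 8)**4/1296] = -z**7/2 + 14*z**6/3 - 16*z**5 + 640*z**4/27 - 1024*z**3/81 = f(z).

An antiderivative is F(z) = -z**4*(3*z - 8)**4/1296.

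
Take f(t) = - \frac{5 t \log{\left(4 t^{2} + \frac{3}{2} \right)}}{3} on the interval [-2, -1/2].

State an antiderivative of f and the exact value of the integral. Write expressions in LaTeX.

Since d/dt undoes antidifferentiation here, F'(t) = f(t) is required of F(t).
F(t) = - \frac{5 t^{2} \log{\left(4 t^{2} + \frac{3}{2} \right)}}{6} + \frac{5 t^{2}}{6} - \frac{5 \log{\left(8 t^{2} + 3 \right)}}{16} is an antiderivative of f.
Check: d/dt[- \frac{5 t^{2} \log{\left(4 t^{2} + \frac{3}{2} \right)}}{6} + \frac{5 t^{2}}{6} - \frac{5 \log{\left(8 t^{2} + 3 \right)}}{16}] = - \frac{5 t \log{\left(4 t^{2} + \frac{3}{2} \right)}}{3} = f(t).
F(-1/2) = - \frac{5 \log{\left(5 \right)}}{16} - \frac{5 \log{\left(\frac{5}{2} \right)}}{24} + \frac{5}{24}; F(-2) = - \frac{10 \log{\left(\frac{35}{2} \right)}}{3} - \frac{5 \log{\left(35 \right)}}{16} + \frac{10}{3}.
Integral = F(-1/2) - F(-2) = - \frac{25}{8} - \frac{5 \log{\left(5 \right)}}{16} - \frac{5 \log{\left(\frac{5}{2} \right)}}{24} + \frac{5 \log{\left(35 \right)}}{16} + \frac{10 \log{\left(\frac{35}{2} \right)}}{3}.

Antiderivative: F(t) = - \frac{5 t^{2} \log{\left(4 t^{2} + \frac{3}{2} \right)}}{6} + \frac{5 t^{2}}{6} - \frac{5 \log{\left(8 t^{2} + 3 \right)}}{16}; value = - \frac{25}{8} - \frac{5 \log{\left(5 \right)}}{16} - \frac{5 \log{\left(\frac{5}{2} \right)}}{24} + \frac{5 \log{\left(35 \right)}}{16} + \frac{10 \log{\left(\frac{35}{2} \right)}}{3}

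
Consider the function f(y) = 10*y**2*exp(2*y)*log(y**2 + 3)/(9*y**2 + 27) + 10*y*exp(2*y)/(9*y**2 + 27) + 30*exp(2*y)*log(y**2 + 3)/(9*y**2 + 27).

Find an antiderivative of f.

Recognize the product-rule pattern: f = u'v + uv' with u = 5*exp(2*y)/9, v = log(y**2 + 3), so integration by parts undoes it.
Check: d/dy[5*exp(2*y)*log(y**2 + 3)/9] = (10*y**2*exp(2*y)*log(y**2 + 3) + 10*y*exp(2*y) + 30*exp(2*y)*log(y**2 + 3))/(9*y**2 + 27), which equals f(y).

An antiderivative is F(y) = 5*exp(2*y)*log(y**2 + 3)/9.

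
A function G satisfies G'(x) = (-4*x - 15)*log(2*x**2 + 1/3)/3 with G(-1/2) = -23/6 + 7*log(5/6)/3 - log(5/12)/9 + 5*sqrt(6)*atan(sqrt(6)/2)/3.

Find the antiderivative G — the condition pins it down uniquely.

G(x) = 2*x**2/3 + 10*x + (-2*x**2/3 - 5*x)*log(2*x**2 + 1/3) - log(x**2 + 1/6)/9 - 5*sqrt(6)*atan(sqrt(6)*x)/3 + 1

A first test for any G(x): its x-derivative must equal the given G'(x).
A general antiderivative is 2*x**2/3 + 10*x + (-2*x**2/3 - 5*x)*log(2*x**2 + 1/3) - log(x**2 + 1/6)/9 - 5*sqrt(6)*atan(sqrt(6)*x)/3 + C.
The condition gives C = -23/6 + 7*log(5/6)/3 - log(5/12)/9 + 5*sqrt(6)*atan(sqrt(6)/2)/3 - (-29/6 + 7*log(5/6)/3 - log(5/12)/9 + 5*sqrt(6)*atan(sqrt(6)/2)/3) = 1.
So G(x) = 2*x**2/3 + 10*x + (-2*x**2/3 - 5*x)*log(2*x**2 + 1/3) - log(x**2 + 1/6)/9 - 5*sqrt(6)*atan(sqrt(6)*x)/3 + 1.
Check: d/dx[2*x**2/3 + 10*x + (-2*x**2/3 - 5*x)*log(2*x**2 + 1/3) - log(x**2 + 1/6)/9 - 5*sqrt(6)*atan(sqrt(6)*x)/3 + 1] = -4*x*log(2*x**2 + 1/3)/3 - 5*log(2*x**2 + 1/3), which equals G'(x).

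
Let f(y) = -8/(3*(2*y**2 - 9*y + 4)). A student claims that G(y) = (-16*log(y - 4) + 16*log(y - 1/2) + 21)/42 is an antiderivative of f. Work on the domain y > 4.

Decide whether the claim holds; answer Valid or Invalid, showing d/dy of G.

Valid. The derivative of G reproduces f.

d/dy[G] = -8/(6*y**2 - 27*y + 12)
This equals f(y) exactly, so the claim holds.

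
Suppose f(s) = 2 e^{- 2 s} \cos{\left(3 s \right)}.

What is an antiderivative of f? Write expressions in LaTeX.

A first test for any F(s): its s-derivative must equal f(s) identically.
Check: d/ds[\frac{6 e^{- 2 s} \sin{\left(3 s \right)}}{13} - \frac{4 e^{- 2 s} \cos{\left(3 s \right)}}{13}] = 2 e^{- 2 s} \cos{\left(3 s \right)} = f(s).

An antiderivative is F(s) = \frac{6 e^{- 2 s} \sin{\left(3 s \right)}}{13} - \frac{4 e^{- 2 s} \cos{\left(3 s \right)}}{13}.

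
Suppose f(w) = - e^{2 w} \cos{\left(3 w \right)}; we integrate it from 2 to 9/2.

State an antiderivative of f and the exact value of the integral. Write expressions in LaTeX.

Differentiate the proposed F(w) back; it has to land on f(w) exactly.
F(w) = - \frac{3 e^{2 w} \sin{\left(3 w \right)}}{13} - \frac{2 e^{2 w} \cos{\left(3 w \right)}}{13} is an antiderivative of f.
Check: d/dw[- \frac{3 e^{2 w} \sin{\left(3 w \right)}}{13} - \frac{2 e^{2 w} \cos{\left(3 w \right)}}{13}] = - e^{2 w} \cos{\left(3 w \right)} = f(w).
F(9/2) = - \frac{3 e^{9} \sin{\left(\frac{27}{2} \right)}}{13} - \frac{2 e^{9} \cos{\left(\frac{27}{2} \right)}}{13}; F(2) = - \frac{2 e^{4} \cos{\left(6 \right)}}{13} - \frac{3 e^{4} \sin{\left(6 \right)}}{13}.
Integral = F(9/2) - F(2) = - \frac{3 e^{9} \sin{\left(\frac{27}{2} \right)}}{13} - \frac{2 e^{9} \cos{\left(\frac{27}{2} \right)}}{13} + \frac{3 e^{4} \sin{\left(6 \right)}}{13} + \frac{2 e^{4} \cos{\left(6 \right)}}{13}.

Antiderivative: F(w) = - \frac{3 e^{2 w} \sin{\left(3 w \right)}}{13} - \frac{2 e^{2 w} \cos{\left(3 w \right)}}{13}; value = - \frac{3 e^{9} \sin{\left(\frac{27}{2} \right)}}{13} - \frac{2 e^{9} \cos{\left(\frac{27}{2} \right)}}{13} + \frac{3 e^{4} \sin{\left(6 \right)}}{13} + \frac{2 e^{4} \cos{\left(6 \right)}}{13}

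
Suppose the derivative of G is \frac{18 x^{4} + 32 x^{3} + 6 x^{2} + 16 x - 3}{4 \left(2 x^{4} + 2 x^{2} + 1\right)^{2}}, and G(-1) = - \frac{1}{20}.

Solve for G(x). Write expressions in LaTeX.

G'(x) has the shape u'v + uv' for u = \frac{1}{2 x^{4} + 2 x^{2} + 1} and v = - \frac{3 x}{4} - 1 — it is the derivative of the product u*v.
A general antiderivative is \frac{- \frac{3 x}{4} - 1}{2 x^{4} + 2 x^{2} + 1} + C.
The condition gives C = - \frac{1}{20} - (- \frac{1}{20}) = 0.
So G(x) = - \frac{3 x + 4}{4 \left(2 x^{4} + 2 x^{2} + 1\right)}.
Check: d/dx[- \frac{3 x + 4}{4 \left(2 x^{4} + 2 x^{2} + 1\right)}] = \frac{18 x^{4} + 32 x^{3} + 6 x^{2} + 16 x - 3}{16 x^{8} + 32 x^{6} + 32 x^{4} + 16 x^{2} + 4}, which equals G'(x).

G(x) = - \frac{3 x + 4}{4 \left(2 x^{4} + 2 x^{2} + 1\right)}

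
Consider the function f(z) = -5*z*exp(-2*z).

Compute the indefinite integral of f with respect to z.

f has the shape u'v + uv' for u = 5*z/2 + 5/4 and v = exp(-2*z) — it is the derivative of the product u*v.
Check: d/dz[5*z*exp(-2*z)/2 + 5*exp(-2*z)/4] = -5*z*exp(-2*z) = f(z).

F(z) = 5*z*exp(-2*z)/2 + 5*exp(-2*z)/4 + C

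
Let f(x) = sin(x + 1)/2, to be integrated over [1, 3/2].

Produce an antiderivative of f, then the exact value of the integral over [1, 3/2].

Antiderivative: F(x) = -cos(x + 1)/2; value = cos(2)/2 - cos(5/2)/2

Recover f(x) by differentiating a candidate F(x); any mismatch rules it out.
F(x) = -cos(x + 1)/2 is an antiderivative of f.
Check: d/dx[-cos(x + 1)/2] = sin(x + 1)/2 = f(x).
F(3/2) = -cos(5/2)/2; F(1) = -cos(2)/2.
Integral = F(3/2) - F(1) = cos(2)/2 - cos(5/2)/2.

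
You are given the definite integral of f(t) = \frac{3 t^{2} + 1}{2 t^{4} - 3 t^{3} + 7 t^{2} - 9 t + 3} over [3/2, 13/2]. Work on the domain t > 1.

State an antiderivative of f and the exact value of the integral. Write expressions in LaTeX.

Antiderivative: F(t) = \frac{39 \log{\left(t - 1 \right)} - 21 \log{\left(t - \frac{1}{2} \right)} - 9 \log{\left(t^{2} + 3 \right)} + 10 \sqrt{3} \operatorname{atan}{\left(\frac{\sqrt{3} t}{3} \right)}}{39}; value = - \frac{7 \log{\left(6 \right)}}{13} - \frac{3 \log{\left(\frac{181}{4} \right)}}{13} - \frac{10 \sqrt{3} \operatorname{atan}{\left(\frac{\sqrt{3}}{2} \right)}}{39} + \frac{3 \log{\left(\frac{21}{4} \right)}}{13} + \frac{10 \sqrt{3} \operatorname{atan}{\left(\frac{13 \sqrt{3}}{6} \right)}}{39} + \log{\left(2 \right)} + \log{\left(\frac{11}{2} \right)}

The denominator factors as \left(t - 1\right) \left(2 t - 1\right) \left(t^{2} + 3\right); partial fractions split f into directly integrable pieces: - \frac{2 \left(3 t - 5\right)}{13 \left(t^{2} + 3\right)} - \frac{14}{13 \left(2 t - 1\right)} + \frac{1}{t - 1}.
F(t) = \frac{39 \log{\left(t - 1 \right)} - 21 \log{\left(t - \frac{1}{2} \right)} - 9 \log{\left(t^{2} + 3 \right)} + 10 \sqrt{3} \operatorname{atan}{\left(\frac{\sqrt{3} t}{3} \right)}}{39} is an antiderivative of f.
Check: d/dt[\frac{39 \log{\left(t - 1 \right)} - 21 \log{\left(t - \frac{1}{2} \right)} - 9 \log{\left(t^{2} + 3 \right)} + 10 \sqrt{3} \operatorname{atan}{\left(\frac{\sqrt{3} t}{3} \right)}}{39}] = \frac{3 t^{2} + 1}{2 t^{4} - 3 t^{3} + 7 t^{2} - 9 t + 3} = f(t).
F(13/2) = - \frac{7 \log{\left(6 \right)}}{13} - \frac{3 \log{\left(\frac{181}{4} \right)}}{13} + \frac{10 \sqrt{3} \operatorname{atan}{\left(\frac{13 \sqrt{3}}{6} \right)}}{39} + \log{\left(\frac{11}{2} \right)}; F(3/2) = - \log{\left(2 \right)} - \frac{3 \log{\left(\frac{21}{4} \right)}}{13} + \frac{10 \sqrt{3} \operatorname{atan}{\left(\frac{\sqrt{3}}{2} \right)}}{39}.
Integral = F(13/2) - F(3/2) = - \frac{7 \log{\left(6 \right)}}{13} - \frac{3 \log{\left(\frac{181}{4} \right)}}{13} - \frac{10 \sqrt{3} \operatorname{atan}{\left(\frac{\sqrt{3}}{2} \right)}}{39} + \frac{3 \log{\left(\frac{21}{4} \right)}}{13} + \frac{10 \sqrt{3} \operatorname{atan}{\left(\frac{13 \sqrt{3}}{6} \right)}}{39} + \log{\left(2 \right)} + \log{\left(\frac{11}{2} \right)}.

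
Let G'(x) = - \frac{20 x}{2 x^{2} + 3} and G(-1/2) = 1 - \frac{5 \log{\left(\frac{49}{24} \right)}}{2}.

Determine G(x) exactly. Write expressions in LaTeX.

The substitution u = \frac{2 x^{4}}{3} + 2 x^{2} + \frac{3}{2} works: G'(x) is exactly (dG/du)*(du/dx) for that inner function.
A general antiderivative is - \frac{5 \log{\left(\frac{2 x^{4}}{3} + 2 x^{2} + \frac{3}{2} \right)}}{2} + C.
The condition gives C = 1 - \frac{5 \log{\left(\frac{49}{24} \right)}}{2} - (- \frac{5 \log{\left(\frac{49}{24} \right)}}{2}) = 1.
So G(x) = 1 - \frac{5 \log{\left(\frac{2 x^{4}}{3} + 2 x^{2} + \frac{3}{2} \right)}}{2}.
Check: d/dx[1 - \frac{5 \log{\left(\frac{2 x^{4}}{3} + 2 x^{2} + \frac{3}{2} \right)}}{2}] = - \frac{20 x}{2 x^{2} + 3} = G'(x).

G(x) = 1 - \frac{5 \log{\left(\frac{2 x^{4}}{3} + 2 x^{2} + \frac{3}{2} \right)}}{2}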